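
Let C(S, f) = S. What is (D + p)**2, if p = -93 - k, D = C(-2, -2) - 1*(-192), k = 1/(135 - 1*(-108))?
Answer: 555544900/59049 ≈ 9408.2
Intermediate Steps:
k = 1/243 (k = 1/(135 + 108) = 1/243 ≈ 0.0041152)
D = 190 (D = -2 - 1*(-192) = -2 + 192 = 190)
p = -22600/243 (p = -93 - 1*1/243 = -93 - 1/243 = -22600/243 ≈ -93.004)
(D + p)**2 = (190 - 22600/243)**2 = (23570/243)**2 = 555544900/59049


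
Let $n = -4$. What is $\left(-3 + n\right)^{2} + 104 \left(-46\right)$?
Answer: $-4735$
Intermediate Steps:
$\left(-3 + n\right)^{2} + 104 \left(-46\right) = \left(-3 - 4\right)^{2} + 104 \left(-46\right) = \left(-7\right)^{2} - 4784 = 49 - 4784 = -4735$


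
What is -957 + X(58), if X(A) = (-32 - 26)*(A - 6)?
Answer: -3973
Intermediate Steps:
X(A) = 348 - 58*A (X(A) = -58*(-6 + A) = 348 - 58*A)
-957 + X(58) = -957 + (348 - 58*58) = -957 + (348 - 3364) = -957 - 3016 = -3973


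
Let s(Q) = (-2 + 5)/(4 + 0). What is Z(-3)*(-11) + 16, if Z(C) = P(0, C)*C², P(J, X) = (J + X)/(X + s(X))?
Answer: -116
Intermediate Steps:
s(Q) = ¾ (s(Q) = 3/4 = 3*(¼) = ¾)
P(J, X) = (J + X)/(¾ + X) (P(J, X) = (J + X)/(X + ¾) = (J + X)/(¾ + X))
Z(C) = 4*C³/(3 + 4*C) (Z(C) = (4*(0 + C)/(3 + 4*C))*C² = (4*C/(3 + 4*C))*C² = 4*C³/(3 + 4*C))
Z(-3)*(-11) + 16 = (4*(-3)³/(3 + 4*(-3)))*(-11) + 16 = (4*(-27)/(3 - 12))*(-11) + 16 = (4*(-27)/(-9))*(-11) + 16 = (4*(-27)*(-⅑))*(-11) + 16 = 12*(-11) + 16 = -132 + 16 = -116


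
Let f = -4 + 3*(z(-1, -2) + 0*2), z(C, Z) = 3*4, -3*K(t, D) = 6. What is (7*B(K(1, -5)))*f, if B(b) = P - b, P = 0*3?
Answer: 448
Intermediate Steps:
P = 0
K(t, D) = -2 (K(t, D) = -1/3*6 = -2)
z(C, Z) = 12
B(b) = -b (B(b) = 0 - b = -b)
f = 32 (f = -4 + 3*(12 + 0*2) = -4 + 3*(12 + 0) = -4 + 3*12 = -4 + 36 = 32)
(7*B(K(1, -5)))*f = (7*(-1*(-2)))*32 = (7*2)*32 = 14*32 = 448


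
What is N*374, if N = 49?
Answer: 18326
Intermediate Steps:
N*374 = 49*374 = 18326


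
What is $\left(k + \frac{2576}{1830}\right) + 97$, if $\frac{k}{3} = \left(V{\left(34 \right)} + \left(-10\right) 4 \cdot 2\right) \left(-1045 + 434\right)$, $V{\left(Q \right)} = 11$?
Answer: $\frac{115816498}{915} \approx 1.2658 \cdot 10^{5}$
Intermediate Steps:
$k = 126477$ ($k = 3 \left(11 + \left(-10\right) 4 \cdot 2\right) \left(-1045 + 434\right) = 3 \left(11 - 80\right) \left(-611\right) = 3 \left(\left(-69\right) \left(-611\right)\right) = 3 \cdot 42159 = 126477$)
$\left(k + \frac{2576}{1830}\right) + 97 = \left(126477 + \frac{2576}{1830}\right) + 97 = \left(126477 + 2576 \cdot \frac{1}{1830}\right) + 97 = \left(126477 + \frac{1288}{915}\right) + 97 = \frac{115727743}{915} + 97 = \frac{115816498}{915}$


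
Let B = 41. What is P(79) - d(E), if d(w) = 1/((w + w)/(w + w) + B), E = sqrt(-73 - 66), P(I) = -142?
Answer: -5965/42 ≈ -142.02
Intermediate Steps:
E = I*sqrt(139) (E = sqrt(-139) = I*sqrt(139) ≈ 11.79*I)
d(w) = 1/42 (d(w) = 1/((w + w)/(w + w) + 41) = 1/((2*w)/((2*w)) + 41) = 1/((2*w)*(1/(2*w)) + 41) = 1/(1 + 41) = 1/42)
P(79) - d(E) = -142 - 1*1/42 = -142 - 1/42 = -5965/42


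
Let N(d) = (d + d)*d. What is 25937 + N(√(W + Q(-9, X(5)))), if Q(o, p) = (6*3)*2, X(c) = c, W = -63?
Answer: 25883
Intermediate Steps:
Q(o, p) = 36 (Q(o, p) = 18*2 = 36)
N(d) = 2*d² (N(d) = (2*d)*d = 2*d²)
25937 + N(√(W + Q(-9, X(5)))) = 25937 + 2*(√(-63 + 36))² = 25937 + 2*(√(-27))² = 25937 + 2*(3*I*√3)² = 25937 + 2*(-27) = 25937 - 54 = 25883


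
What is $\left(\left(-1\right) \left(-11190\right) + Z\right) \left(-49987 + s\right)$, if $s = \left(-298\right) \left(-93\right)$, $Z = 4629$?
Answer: $-352336587$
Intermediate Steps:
$s = 27714$
$\left(\left(-1\right) \left(-11190\right) + Z\right) \left(-49987 + s\right) = \left(\left(-1\right) \left(-11190\right) + 4629\right) \left(-49987 + 27714\right) = \left(11190 + 4629\right) \left(-22273\right) = 15819 \left(-22273\right) = -352336587$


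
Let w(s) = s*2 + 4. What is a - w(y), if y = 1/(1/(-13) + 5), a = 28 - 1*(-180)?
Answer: 6515/32 ≈ 203.59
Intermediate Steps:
a = 208 (a = 28 + 180 = 208)
y = 13/64 (y = 1/(-1/13 + 5) = 1/(64/13) = 13/64 ≈ 0.20313)
w(s) = 4 + 2*s (w(s) = 2*s + 4 = 4 + 2*s)
a - w(y) = 208 - (4 + 2*(13/64)) = 208 - (4 + 13/32) = 208 - 1*141/32 = 208 - 141/32 = 6515/32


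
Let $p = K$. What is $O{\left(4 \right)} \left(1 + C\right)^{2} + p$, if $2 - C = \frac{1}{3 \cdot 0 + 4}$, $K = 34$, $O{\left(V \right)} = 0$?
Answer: $34$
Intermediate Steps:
$p = 34$
$C = \frac{7}{4}$ ($C = 2 - \frac{1}{3 \cdot 0 + 4} = 2 - \frac{1}{0 + 4} = 2 - \frac{1}{4} = \frac{7}{4} \approx 1.75$)
$O{\left(4 \right)} \left(1 + C\right)^{2} + p = 0 \left(1 + \frac{7}{4}\right)^{2} + 34 = 0 \left(\frac{11}{4}\right)^{2} + 34 = 0 \cdot \frac{121}{16} + 34 = 0 + 34 = 34$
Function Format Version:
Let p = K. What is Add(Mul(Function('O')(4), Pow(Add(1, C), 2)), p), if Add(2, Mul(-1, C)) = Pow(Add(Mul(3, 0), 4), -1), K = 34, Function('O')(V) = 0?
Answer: 34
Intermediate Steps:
p = 34
C = Rational(7, 4) (C = Add(2, Mul(-1, Pow(Add(Mul(3, 0), 4), -1))) = Add(2, Mul(-1, Pow(Add(0, 4), -1))) = Add(2, Mul(-1, Pow(4, -1))) = Add(2, Mul(-1, Rational(1, 4))) = Add(2, Rational(-1, 4)) = Rational(7, 4) ≈ 1.7500)
Add(Mul(Function('O')(4), Pow(Add(1, C), 2)), p) = Add(Mul(0, Pow(Add(1, Rational(7, 4)), 2)), 34) = Add(Mul(0, Pow(Rational(11, 4), 2)), 34) = Add(Mul(0, Rational(121, 16)), 34) = Add(0, 34) = 34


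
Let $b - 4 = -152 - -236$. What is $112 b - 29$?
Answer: $9827$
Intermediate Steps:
$b = 88$ ($b = 4 - -84 = 4 + \left(-152 + 236\right) = 4 + 84 = 88$)
$112 b - 29 = 112 \cdot 88 - 29 = 9856 - 29 = 9827$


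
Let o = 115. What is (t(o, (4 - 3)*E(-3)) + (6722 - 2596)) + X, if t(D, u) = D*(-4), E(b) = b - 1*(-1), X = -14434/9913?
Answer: 36326624/9913 ≈ 3664.5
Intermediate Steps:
X = -14434/9913 (X = -14434*1/9913 = -14434/9913 ≈ -1.4561)
E(b) = 1 + b (E(b) = b + 1 = 1 + b)
t(D, u) = -4*D
(t(o, (4 - 3)*E(-3)) + (6722 - 2596)) + X = (-4*115 + (6722 - 2596)) - 14434/9913 = (-460 + 4126) - 14434/9913 = 3666 - 14434/9913 = 36326624/9913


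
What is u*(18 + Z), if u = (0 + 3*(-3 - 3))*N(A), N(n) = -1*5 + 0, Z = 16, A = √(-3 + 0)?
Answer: 3060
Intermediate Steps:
A = I*√3 (A = √(-3) = I*√3 ≈ 1.732*I)
N(n) = -5 (N(n) = -5 + 0 = -5)
u = 90 (u = (0 + 3*(-3 - 3))*(-5) = (0 + 3*(-6))*(-5) = (0 - 18)*(-5) = -18*(-5) = 90)
u*(18 + Z) = 90*(18 + 16) = 90*34 = 3060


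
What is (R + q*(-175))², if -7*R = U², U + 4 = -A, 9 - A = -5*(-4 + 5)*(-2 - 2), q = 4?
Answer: 499849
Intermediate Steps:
A = -11 (A = 9 - (-5)*(-4 + 5)*(-2 - 2) = 9 - (-5)*1*(-4) = 9 - (-5)*(-4) = 9 - 1*20 = 9 - 20 = -11)
U = 7 (U = -4 - 1*(-11) = -4 + 11 = 7)
R = -7 (R = -⅐*7² = -⅐*49 = -7)
(R + q*(-175))² = (-7 + 4*(-175))² = (-7 - 700)² = (-707)² = 499849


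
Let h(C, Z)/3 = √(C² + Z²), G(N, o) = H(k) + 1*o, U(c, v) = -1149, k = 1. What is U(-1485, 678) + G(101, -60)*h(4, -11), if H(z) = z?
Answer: -1149 - 177*√137 ≈ -3220.7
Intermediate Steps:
G(N, o) = 1 + o (G(N, o) = 1 + 1*o = 1 + o)
h(C, Z) = 3*√(C² + Z²)
U(-1485, 678) + G(101, -60)*h(4, -11) = -1149 + (1 - 60)*(3*√(4² + (-11)²)) = -1149 - 177*√(16 + 121) = -1149 - 177*√137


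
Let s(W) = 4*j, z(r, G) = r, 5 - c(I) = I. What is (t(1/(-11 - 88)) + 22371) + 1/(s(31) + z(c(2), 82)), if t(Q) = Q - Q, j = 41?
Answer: 3735958/167 ≈ 22371.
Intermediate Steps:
c(I) = 5 - I
s(W) = 164 (s(W) = 4*41 = 164)
t(Q) = 0
(t(1/(-11 - 88)) + 22371) + 1/(s(31) + z(c(2), 82)) = (0 + 22371) + 1/(164 + (5 - 1*2)) = 22371 + 1/(164 + (5 - 2)) = 22371 + 1/(164 + 3) = 22371 + 1/167 = 3735958/167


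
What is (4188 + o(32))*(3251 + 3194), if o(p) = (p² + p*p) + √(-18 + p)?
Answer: 40191020 + 6445*√14 ≈ 4.0215e+7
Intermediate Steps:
o(p) = √(-18 + p) + 2*p² (o(p) = (p² + p²) + √(-18 + p) = 2*p² + √(-18 + p) = √(-18 + p) + 2*p²)
(4188 + o(32))*(3251 + 3194) = (4188 + (√(-18 + 32) + 2*32²))*(3251 + 3194) = (4188 + (√14 + 2*1024))*6445 = (4188 + (√14 + 2048))*6445 = (4188 + (2048 + √14))*6445 = (6236 + √14)*6445 = 40191020 + 6445*√14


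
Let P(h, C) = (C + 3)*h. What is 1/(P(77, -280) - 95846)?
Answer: -1/117175 ≈ -8.5342e-6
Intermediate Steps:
P(h, C) = h*(3 + C) (P(h, C) = (3 + C)*h = h*(3 + C))
1/(P(77, -280) - 95846) = 1/(77*(3 - 280) - 95846) = 1/(77*(-277) - 95846) = 1/(-21329 - 95846) = 1/(-117175) = -1/117175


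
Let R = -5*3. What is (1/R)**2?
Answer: 1/225 ≈ 0.0044444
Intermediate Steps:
R = -15
(1/R)**2 = (1/(-15))**2 = (-1/15)**2 = 1/225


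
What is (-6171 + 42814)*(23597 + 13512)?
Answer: 1359785087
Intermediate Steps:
(-6171 + 42814)*(23597 + 13512) = 36643*37109 = 1359785087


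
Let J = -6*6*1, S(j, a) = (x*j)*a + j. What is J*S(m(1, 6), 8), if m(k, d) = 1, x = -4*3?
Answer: 3420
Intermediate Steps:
x = -12 (x = -1*12 = -12)
S(j, a) = j - 12*a*j (S(j, a) = (-12*j)*a + j = -12*a*j + j = j - 12*a*j)
J = -36 (J = -36*1 = -36)
J*S(m(1, 6), 8) = -36*(1 - 12*8) = -36*(1 - 96) = -36*(-95) = 3420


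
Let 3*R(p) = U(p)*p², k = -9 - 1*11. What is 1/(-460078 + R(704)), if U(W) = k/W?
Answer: -3/1394314 ≈ -2.1516e-6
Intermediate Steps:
k = -20 (k = -9 - 11 = -20)
U(W) = -20/W
R(p) = -20*p/3 (R(p) = ((-20/p)*p²)/3 = (-20*p)/3 = -20*p/3)
1/(-460078 + R(704)) = 1/(-460078 - 20/3*704) = 1/(-460078 - 14080/3) = 1/(-1394314/3) = -3/1394314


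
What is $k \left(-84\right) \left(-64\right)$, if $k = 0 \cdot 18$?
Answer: $0$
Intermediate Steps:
$k = 0$
$k \left(-84\right) \left(-64\right) = 0 \left(-84\right) \left(-64\right) = 0 \left(-64\right) = 0$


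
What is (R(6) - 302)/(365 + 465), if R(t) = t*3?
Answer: -142/415 ≈ -0.34217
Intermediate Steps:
R(t) = 3*t
(R(6) - 302)/(365 + 465) = (3*6 - 302)/(365 + 465) = (18 - 302)/830 = -284*1/830 = -142/415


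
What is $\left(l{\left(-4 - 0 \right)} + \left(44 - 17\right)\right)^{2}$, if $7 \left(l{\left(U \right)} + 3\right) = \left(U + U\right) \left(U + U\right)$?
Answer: $\frac{53824}{49} \approx 1098.4$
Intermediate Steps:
$l{\left(U \right)} = -3 + \frac{4 U^{2}}{7}$ ($l{\left(U \right)} = -3 + \frac{\left(U + U\right) \left(U + U\right)}{7} = -3 + \frac{2 U 2 U}{7} = -3 + \frac{4 U^{2}}{7}$)
$\left(l{\left(-4 - 0 \right)} + \left(44 - 17\right)\right)^{2} = \left(\left(-3 + \frac{4 \left(-4 - 0\right)^{2}}{7}\right) + \left(44 - 17\right)\right)^{2} = \left(\left(-3 + \frac{4 \left(-4 + 0\right)^{2}}{7}\right) + \left(44 - 17\right)\right)^{2} = \left(\left(-3 + \frac{4 \left(-4\right)^{2}}{7}\right) + 27\right)^{2} = \left(\left(-3 + \frac{4}{7} \cdot 16\right) + 27\right)^{2} = \left(\left(-3 + \frac{64}{7}\right) + 27\right)^{2} = \left(\frac{43}{7} + 27\right)^{2} = \left(\frac{232}{7}\right)^{2} = \frac{53824}{49}$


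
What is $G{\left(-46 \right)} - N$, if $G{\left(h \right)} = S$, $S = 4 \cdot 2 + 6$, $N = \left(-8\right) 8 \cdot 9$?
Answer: $590$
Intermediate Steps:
$N = -576$ ($N = \left(-64\right) 9 = -576$)
$S = 14$ ($S = 8 + 6 = 14$)
$G{\left(h \right)} = 14$
$G{\left(-46 \right)} - N = 14 - -576 = 14 + 576 = 590$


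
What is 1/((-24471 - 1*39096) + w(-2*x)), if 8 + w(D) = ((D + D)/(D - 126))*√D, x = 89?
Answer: -183604600/11672663149969 - 3382*I*√178/11672663149969 ≈ -1.5729e-5 - 3.8656e-9*I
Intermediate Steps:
w(D) = -8 + 2*D^(3/2)/(-126 + D) (w(D) = -8 + ((D + D)/(D - 126))*√D = -8 + ((2*D)/(-126 + D))*√D = -8 + (2*D/(-126 + D))*√D = -8 + 2*D^(3/2)/(-126 + D))
1/((-24471 - 1*39096) + w(-2*x)) = 1/((-24471 - 1*39096) + 2*(504 + (-2*89)^(3/2) - (-8)*89)/(-126 - 2*89)) = 1/((-24471 - 39096) + 2*(504 + (-178)^(3/2) - 4*(-178))/(-126 - 178)) = 1/(-63567 + 2*(504 - 178*I*√178 + 712)/(-304)) = 1/(-63567 + 2*(-1/304)*(1216 - 178*I*√178)) = 1/(-63567 + (-8 + 89*I*√178/76)) = 1/(-63575 + 89*I*√178/76)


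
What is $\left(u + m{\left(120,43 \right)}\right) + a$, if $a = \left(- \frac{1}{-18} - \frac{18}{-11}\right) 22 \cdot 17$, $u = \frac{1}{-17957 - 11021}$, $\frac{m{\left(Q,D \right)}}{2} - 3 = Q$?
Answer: $\frac{229186993}{260802} \approx 878.78$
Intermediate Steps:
$m{\left(Q,D \right)} = 6 + 2 Q$
$u = - \frac{1}{28978}$ ($u = \frac{1}{-28978} = - \frac{1}{28978} \approx -3.4509 \cdot 10^{-5}$)
$a = \frac{5695}{9}$ ($a = \left(\left(-1\right) \left(- \frac{1}{18}\right) - - \frac{18}{11}\right) 22 \cdot 17 = \left(\frac{1}{18} + \frac{18}{11}\right) 22 \cdot 17 = \frac{335}{198} \cdot 22 \cdot 17 = \frac{335}{9} \cdot 17 = \frac{5695}{9} \approx 632.78$)
$\left(u + m{\left(120,43 \right)}\right) + a = \left(- \frac{1}{28978} + \left(6 + 2 \cdot 120\right)\right) + \frac{5695}{9} = \left(- \frac{1}{28978} + \left(6 + 240\right)\right) + \frac{5695}{9} = \left(- \frac{1}{28978} + 246\right) + \frac{5695}{9} = \frac{7128587}{28978} + \frac{5695}{9} = \frac{229186993}{260802}$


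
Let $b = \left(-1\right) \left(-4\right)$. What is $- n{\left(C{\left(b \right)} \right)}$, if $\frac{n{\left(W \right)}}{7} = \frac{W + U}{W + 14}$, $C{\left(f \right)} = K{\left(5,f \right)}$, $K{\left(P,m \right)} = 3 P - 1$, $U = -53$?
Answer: $\frac{39}{4} \approx 9.75$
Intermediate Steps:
$b = 4$
$K{\left(P,m \right)} = -1 + 3 P$
$C{\left(f \right)} = 14$ ($C{\left(f \right)} = -1 + 3 \cdot 5 = -1 + 15 = 14$)
$n{\left(W \right)} = \frac{7 \left(-53 + W\right)}{14 + W}$ ($n{\left(W \right)} = 7 \frac{W - 53}{W + 14} = 7 \frac{-53 + W}{14 + W} = \frac{7 \left(-53 + W\right)}{14 + W}$)
$- n{\left(C{\left(b \right)} \right)} = - \frac{7 \left(-53 + 14\right)}{14 + 14} = - \frac{7 \left(-39\right)}{28} = \left(-1\right) \left(- \frac{39}{4}\right) = \frac{39}{4}$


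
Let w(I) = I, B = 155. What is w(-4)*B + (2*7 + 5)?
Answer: -601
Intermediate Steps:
w(-4)*B + (2*7 + 5) = -4*155 + (2*7 + 5) = -620 + (14 + 5) = -620 + 19 = -601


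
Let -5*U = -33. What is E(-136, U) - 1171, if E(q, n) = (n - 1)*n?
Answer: -28351/25 ≈ -1134.0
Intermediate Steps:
U = 33/5 (U = -⅕*(-33) = 33/5 ≈ 6.6000)
E(q, n) = n*(-1 + n) (E(q, n) = (-1 + n)*n = n*(-1 + n))
E(-136, U) - 1171 = 33*(-1 + 33/5)/5 - 1171 = (33/5)*(28/5) - 1171 = 924/25 - 1171 = -28351/25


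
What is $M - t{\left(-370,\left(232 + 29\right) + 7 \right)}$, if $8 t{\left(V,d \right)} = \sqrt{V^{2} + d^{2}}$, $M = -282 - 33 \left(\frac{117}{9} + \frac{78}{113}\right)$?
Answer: $- \frac{82917}{113} - \frac{\sqrt{52181}}{4} \approx -790.89$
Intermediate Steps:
$M = - \frac{82917}{113}$ ($M = -282 - 33 \left(117 \cdot \frac{1}{9} + 78 \cdot \frac{1}{113}\right) = -282 - 33 \left(13 + \frac{78}{113}\right) = -282 - \frac{51051}{113} = - \frac{82917}{113} \approx -733.78$)
$t{\left(V,d \right)} = \frac{\sqrt{V^{2} + d^{2}}}{8}$
$M - t{\left(-370,\left(232 + 29\right) + 7 \right)} = - \frac{82917}{113} - \frac{\sqrt{\left(-370\right)^{2} + \left(\left(232 + 29\right) + 7\right)^{2}}}{8} = - \frac{82917}{113} - \frac{\sqrt{136900 + \left(261 + 7\right)^{2}}}{8} = - \frac{82917}{113} - \frac{\sqrt{136900 + 268^{2}}}{8} = - \frac{82917}{113} - \frac{\sqrt{136900 + 71824}}{8} = - \frac{82917}{113} - \frac{\sqrt{208724}}{8} = - \frac{82917}{113} - \frac{2 \sqrt{52181}}{8} = - \frac{82917}{113} - \frac{\sqrt{52181}}{4}$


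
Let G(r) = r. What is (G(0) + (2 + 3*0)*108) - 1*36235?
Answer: -36019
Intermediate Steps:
(G(0) + (2 + 3*0)*108) - 1*36235 = (0 + (2 + 3*0)*108) - 1*36235 = (0 + (2 + 0)*108) - 36235 = (0 + 2*108) - 36235 = (0 + 216) - 36235 = 216 - 36235 = -36019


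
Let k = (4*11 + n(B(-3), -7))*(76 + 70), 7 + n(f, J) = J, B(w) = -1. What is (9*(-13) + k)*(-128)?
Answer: -545664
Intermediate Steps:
n(f, J) = -7 + J
k = 4380 (k = (4*11 + (-7 - 7))*(76 + 70) = (44 - 14)*146 = 30*146 = 4380)
(9*(-13) + k)*(-128) = (9*(-13) + 4380)*(-128) = (-117 + 4380)*(-128) = 4263*(-128) = -545664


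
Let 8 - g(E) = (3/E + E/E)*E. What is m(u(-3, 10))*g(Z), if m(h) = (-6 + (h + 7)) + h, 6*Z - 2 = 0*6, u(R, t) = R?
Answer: -70/3 ≈ -23.333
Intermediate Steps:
Z = 1/3 (Z = 1/3 + (0*6)/6 = 1/3 + (1/6)*0 = 1/3 + 0 = 1/3 ≈ 0.33333)
g(E) = 8 - E*(1 + 3/E) (g(E) = 8 - (3/E + E/E)*E = 8 - (3/E + 1)*E = 8 - (1 + 3/E)*E = 8 - E*(1 + 3/E))
m(h) = 1 + 2*h (m(h) = (-6 + (7 + h)) + h = (1 + h) + h = 1 + 2*h)
m(u(-3, 10))*g(Z) = (1 + 2*(-3))*(5 - 1*1/3) = (1 - 6)*(5 - 1/3) = -5*14/3 = -70/3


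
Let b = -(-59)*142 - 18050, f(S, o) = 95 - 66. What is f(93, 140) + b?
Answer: -9643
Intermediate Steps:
f(S, o) = 29
b = -9672 (b = -59*(-142) - 18050 = 8378 - 18050 = -9672)
f(93, 140) + b = 29 - 9672 = -9643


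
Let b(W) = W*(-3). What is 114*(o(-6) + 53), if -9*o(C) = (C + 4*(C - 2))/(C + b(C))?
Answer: 54739/9 ≈ 6082.1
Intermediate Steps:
b(W) = -3*W
o(C) = (-8 + 5*C)/(18*C) (o(C) = -(C + 4*(C - 2))/(9*(C - 3*C)) = -(C + 4*(-2 + C))/(9*((-2*C))) = -(C + (-8 + 4*C))*(-1/(2*C))/9 = -(-8 + 5*C)*(-1/(2*C))/9 = -(-1)*(-8 + 5*C)/(18*C) = (-8 + 5*C)/(18*C))
114*(o(-6) + 53) = 114*((1/18)*(-8 + 5*(-6))/(-6) + 53) = 114*((1/18)*(-1/6)*(-8 - 30) + 53) = 114*((1/18)*(-1/6)*(-38) + 53) = 114*(19/54 + 53) = 114*(2881/54) = 54739/9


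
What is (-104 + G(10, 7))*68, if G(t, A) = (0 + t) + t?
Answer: -5712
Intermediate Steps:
G(t, A) = 2*t (G(t, A) = t + t = 2*t)
(-104 + G(10, 7))*68 = (-104 + 2*10)*68 = (-104 + 20)*68 = -84*68 = -5712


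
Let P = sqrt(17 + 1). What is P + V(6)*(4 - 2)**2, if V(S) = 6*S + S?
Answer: 168 + 3*sqrt(2) ≈ 172.24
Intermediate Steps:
V(S) = 7*S
P = 3*sqrt(2) (P = sqrt(18) = 3*sqrt(2) ≈ 4.2426)
P + V(6)*(4 - 2)**2 = 3*sqrt(2) + (7*6)*(4 - 2)**2 = 3*sqrt(2) + 42*2**2 = 3*sqrt(2) + 42*4 = 3*sqrt(2) + 168 = 168 + 3*sqrt(2)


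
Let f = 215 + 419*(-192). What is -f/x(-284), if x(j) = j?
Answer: -80233/284 ≈ -282.51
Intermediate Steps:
f = -80233 (f = 215 - 80448 = -80233)
-f/x(-284) = -(-80233)/(-284) = -(-80233)*(-1)/284 = -1*80233/284 = -80233/284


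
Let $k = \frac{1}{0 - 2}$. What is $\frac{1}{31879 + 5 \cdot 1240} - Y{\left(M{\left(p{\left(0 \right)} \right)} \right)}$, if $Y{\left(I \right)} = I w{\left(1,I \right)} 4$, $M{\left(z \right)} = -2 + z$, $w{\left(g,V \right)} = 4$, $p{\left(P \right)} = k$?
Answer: $\frac{1523161}{38079} \approx 40.0$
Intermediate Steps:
$k = - \frac{1}{2}$ ($k = \frac{1}{-2} = - \frac{1}{2} \approx -0.5$)
$p{\left(P \right)} = - \frac{1}{2}$
$Y{\left(I \right)} = 16 I$ ($Y{\left(I \right)} = I 4 \cdot 4 = 4 I 4 = 16 I$)
$\frac{1}{31879 + 5 \cdot 1240} - Y{\left(M{\left(p{\left(0 \right)} \right)} \right)} = \frac{1}{31879 + 5 \cdot 1240} - 16 \left(-2 - \frac{1}{2}\right) = \frac{1}{31879 + 6200} - 16 \left(- \frac{5}{2}\right) = \frac{1}{38079} - -40 = \frac{1}{38079} + 40 = \frac{1523161}{38079}$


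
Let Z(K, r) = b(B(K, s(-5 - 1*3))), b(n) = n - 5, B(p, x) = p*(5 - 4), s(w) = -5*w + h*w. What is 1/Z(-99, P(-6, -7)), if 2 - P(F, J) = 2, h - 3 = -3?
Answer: -1/104 ≈ -0.0096154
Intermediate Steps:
h = 0 (h = 3 - 3 = 0)
P(F, J) = 0 (P(F, J) = 2 - 1*2 = 2 - 2 = 0)
s(w) = -5*w (s(w) = -5*w + 0*w = -5*w + 0 = -5*w)
B(p, x) = p (B(p, x) = p*1 = p)
b(n) = -5 + n
Z(K, r) = -5 + K
1/Z(-99, P(-6, -7)) = 1/(-5 - 99) = 1/(-104) = -1/104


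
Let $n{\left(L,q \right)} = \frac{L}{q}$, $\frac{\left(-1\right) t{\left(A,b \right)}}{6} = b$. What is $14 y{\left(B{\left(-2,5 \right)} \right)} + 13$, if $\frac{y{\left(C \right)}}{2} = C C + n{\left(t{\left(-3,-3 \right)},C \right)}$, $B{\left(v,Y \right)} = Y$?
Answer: $\frac{4069}{5} \approx 813.8$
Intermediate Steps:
$t{\left(A,b \right)} = - 6 b$
$y{\left(C \right)} = 2 C^{2} + \frac{36}{C}$ ($y{\left(C \right)} = 2 \left(C C + \frac{\left(-6\right) \left(-3\right)}{C}\right) = 2 \left(C^{2} + \frac{18}{C}\right) = 2 C^{2} + \frac{36}{C}$)
$14 y{\left(B{\left(-2,5 \right)} \right)} + 13 = 14 \frac{2 \left(18 + 5^{3}\right)}{5} + 13 = 14 \cdot 2 \cdot \frac{1}{5} \left(18 + 125\right) + 13 = 14 \cdot 2 \cdot \frac{1}{5} \cdot 143 + 13 = 14 \cdot \frac{286}{5} + 13 = \frac{4004}{5} + 13 = \frac{4069}{5}$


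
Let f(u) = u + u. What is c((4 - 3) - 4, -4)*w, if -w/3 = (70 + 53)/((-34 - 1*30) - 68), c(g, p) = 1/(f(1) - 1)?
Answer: 123/44 ≈ 2.7955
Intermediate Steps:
f(u) = 2*u
c(g, p) = 1 (c(g, p) = 1/(2*1 - 1) = 1/(2 - 1) = 1/1 = 1)
w = 123/44 (w = -3*(70 + 53)/((-34 - 1*30) - 68) = -369/((-34 - 30) - 68) = -369/(-64 - 68) = -369/(-132) = -369*(-1)/132 = -3*(-41/44) = 123/44 ≈ 2.7955)
c((4 - 3) - 4, -4)*w = 1*(123/44) = 123/44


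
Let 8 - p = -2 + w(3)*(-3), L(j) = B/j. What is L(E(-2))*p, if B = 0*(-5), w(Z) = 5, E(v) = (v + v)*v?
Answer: 0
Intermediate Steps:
E(v) = 2*v**2 (E(v) = (2*v)*v = 2*v**2)
B = 0
L(j) = 0 (L(j) = 0/j = 0)
p = 25 (p = 8 - (-2 + 5*(-3)) = 8 - (-2 - 15) = 8 - 1*(-17) = 8 + 17 = 25)
L(E(-2))*p = 0*25 = 0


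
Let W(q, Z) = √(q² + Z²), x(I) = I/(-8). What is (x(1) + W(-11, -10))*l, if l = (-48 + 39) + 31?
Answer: -11/4 + 22*√221 ≈ 324.30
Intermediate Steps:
x(I) = -I/8 (x(I) = I*(-⅛) = -I/8)
W(q, Z) = √(Z² + q²)
l = 22 (l = -9 + 31 = 22)
(x(1) + W(-11, -10))*l = (-⅛*1 + √((-10)² + (-11)²))*22 = (-⅛ + √(100 + 121))*22 = (-⅛ + √221)*22 = -11/4 + 22*√221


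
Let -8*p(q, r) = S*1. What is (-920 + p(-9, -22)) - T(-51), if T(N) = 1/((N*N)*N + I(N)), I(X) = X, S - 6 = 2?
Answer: -122218541/132702 ≈ -921.00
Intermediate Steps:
S = 8 (S = 6 + 2 = 8)
p(q, r) = -1
T(N) = 1/(N + N**3) (T(N) = 1/((N*N)*N + N) = 1/(N**2*N + N) = 1/(N**3 + N) = 1/(N + N**3))
(-920 + p(-9, -22)) - T(-51) = (-920 - 1) - 1/(-51 + (-51)**3) = -921 - 1/(-51 - 132651) = -921 - 1/(-132702) = -921 - 1*(-1/132702) = -921 + 1/132702 = -122218541/132702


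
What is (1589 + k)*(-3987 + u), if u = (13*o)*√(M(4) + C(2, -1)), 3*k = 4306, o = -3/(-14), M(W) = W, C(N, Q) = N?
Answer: -12058017 + 117949*√6/14 ≈ -1.2037e+7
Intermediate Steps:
o = 3/14 (o = -3*(-1/14) = 3/14 ≈ 0.21429)
k = 4306/3 (k = (⅓)*4306 = 4306/3 ≈ 1435.3)
u = 39*√6/14 (u = (13*(3/14))*√(4 + 2) = 39*√6/14 ≈ 6.8236)
(1589 + k)*(-3987 + u) = (1589 + 4306/3)*(-3987 + 39*√6/14) = 9073*(-3987 + 39*√6/14)/3 = -12058017 + 117949*√6/14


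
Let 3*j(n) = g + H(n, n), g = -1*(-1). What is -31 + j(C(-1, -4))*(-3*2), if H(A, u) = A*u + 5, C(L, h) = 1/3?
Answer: -389/9 ≈ -43.222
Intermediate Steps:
C(L, h) = 1/3
g = 1
H(A, u) = 5 + A*u
j(n) = 2 + n**2/3 (j(n) = (1 + (5 + n*n))/3 = (1 + (5 + n**2))/3 = (6 + n**2)/3 = 2 + n**2/3)
-31 + j(C(-1, -4))*(-3*2) = -31 + (2 + (1/3)**2/3)*(-3*2) = -31 + (2 + (1/3)*(1/9))*(-6) = -31 + (2 + 1/27)*(-6) = -31 + (55/27)*(-6) = -31 - 110/9 = -389/9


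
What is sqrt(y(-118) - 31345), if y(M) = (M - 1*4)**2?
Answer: 3*I*sqrt(1829) ≈ 128.3*I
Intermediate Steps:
y(M) = (-4 + M)**2 (y(M) = (M - 4)**2 = (-4 + M)**2)
sqrt(y(-118) - 31345) = sqrt((-4 - 118)**2 - 31345) = sqrt((-122)**2 - 31345) = sqrt(14884 - 31345) = sqrt(-16461) = 3*I*sqrt(1829)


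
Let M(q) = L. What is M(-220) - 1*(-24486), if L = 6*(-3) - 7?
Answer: 24461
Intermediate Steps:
L = -25 (L = -18 - 7 = -25)
M(q) = -25
M(-220) - 1*(-24486) = -25 - 1*(-24486) = -25 + 24486 = 24461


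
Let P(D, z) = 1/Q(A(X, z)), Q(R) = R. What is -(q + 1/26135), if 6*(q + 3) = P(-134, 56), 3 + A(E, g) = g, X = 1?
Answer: 24906337/8310930 ≈ 2.9968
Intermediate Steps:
A(E, g) = -3 + g
P(D, z) = 1/(-3 + z)
q = -953/318 (q = -3 + 1/(6*(-3 + 56)) = -3 + (1/6)/53 = -3 + (1/6)*(1/53) = -3 + 1/318 = -953/318 ≈ -2.9969)
-(q + 1/26135) = -(-953/318 + 1/26135) = -1*(-24906337/8310930) = 24906337/8310930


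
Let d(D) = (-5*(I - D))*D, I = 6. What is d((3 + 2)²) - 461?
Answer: 1914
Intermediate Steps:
d(D) = D*(-30 + 5*D) (d(D) = (-5*(6 - D))*D = (-30 + 5*D)*D = D*(-30 + 5*D))
d((3 + 2)²) - 461 = 5*(3 + 2)²*(-6 + (3 + 2)²) - 461 = 5*5²*(-6 + 5²) - 461 = 5*25*(-6 + 25) - 461 = 5*25*19 - 461 = 2375 - 461 = 1914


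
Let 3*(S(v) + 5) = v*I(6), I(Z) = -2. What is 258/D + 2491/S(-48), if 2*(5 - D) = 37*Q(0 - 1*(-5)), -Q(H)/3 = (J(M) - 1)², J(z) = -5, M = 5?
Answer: 4996439/54081 ≈ 92.388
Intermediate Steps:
Q(H) = -108 (Q(H) = -3*(-5 - 1)² = -3*(-6)² = -3*36 = -108)
D = 2003 (D = 5 - 37*(-108)/2 = 5 - ½*(-3996) = 5 + 1998 = 2003)
S(v) = -5 - 2*v/3 (S(v) = -5 + (v*(-2))/3 = -5 + (-2*v)/3 = -5 - 2*v/3)
258/D + 2491/S(-48) = 258/2003 + 2491/(-5 - ⅔*(-48)) = 258*(1/2003) + 2491/(-5 + 32) = 258/2003 + 2491/27 = 4996439/54081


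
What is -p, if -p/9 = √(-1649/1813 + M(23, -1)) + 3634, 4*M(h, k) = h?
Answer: 32706 + 9*√1298811/518 ≈ 32726.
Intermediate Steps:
M(h, k) = h/4
p = -32706 - 9*√1298811/518 (p = -9*(√(-1649/1813 + (¼)*23) + 3634) = -9*(√(-1649*1/1813 + 23/4) + 3634) = -9*(√(-1649/1813 + 23/4) + 3634) = -9*(√(35103/7252) + 3634) = -9*(√1298811/518 + 3634) = -9*(3634 + √1298811/518) = -32706 - 9*√1298811/518 ≈ -32726.)
-p = -(-32706 - 9*√1298811/518) = 32706 + 9*√1298811/518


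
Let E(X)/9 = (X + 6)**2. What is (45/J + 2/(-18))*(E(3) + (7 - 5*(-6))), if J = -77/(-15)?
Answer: 4594468/693 ≈ 6629.8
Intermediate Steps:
J = 77/15 (J = -77*(-1/15) = 77/15 ≈ 5.1333)
E(X) = 9*(6 + X)**2 (E(X) = 9*(X + 6)**2 = 9*(6 + X)**2)
(45/J + 2/(-18))*(E(3) + (7 - 5*(-6))) = (45/(77/15) + 2/(-18))*(9*(6 + 3)**2 + (7 - 5*(-6))) = (45*(15/77) + 2*(-1/18))*(9*9**2 + (7 + 30)) = (675/77 - 1/9)*(9*81 + 37) = 5998*(729 + 37)/693 = (5998/693)*766 = 4594468/693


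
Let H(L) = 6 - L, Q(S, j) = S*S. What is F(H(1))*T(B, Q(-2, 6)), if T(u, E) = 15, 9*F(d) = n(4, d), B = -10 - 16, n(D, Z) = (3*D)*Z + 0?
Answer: 100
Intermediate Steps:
Q(S, j) = S**2
n(D, Z) = 3*D*Z (n(D, Z) = 3*D*Z + 0 = 3*D*Z)
B = -26
F(d) = 4*d/3 (F(d) = (3*4*d)/9 = (12*d)/9 = 4*d/3)
F(H(1))*T(B, Q(-2, 6)) = (4*(6 - 1*1)/3)*15 = (4*(6 - 1)/3)*15 = ((4/3)*5)*15 = (20/3)*15 = 100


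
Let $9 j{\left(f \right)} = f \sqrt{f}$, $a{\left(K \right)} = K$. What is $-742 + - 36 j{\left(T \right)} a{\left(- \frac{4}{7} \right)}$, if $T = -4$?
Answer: $-742 - \frac{128 i}{7} \approx -742.0 - 18.286 i$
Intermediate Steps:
$j{\left(f \right)} = \frac{f^{\frac{3}{2}}}{9}$ ($j{\left(f \right)} = \frac{f \sqrt{f}}{9} = \frac{f^{\frac{3}{2}}}{9}$)
$-742 + - 36 j{\left(T \right)} a{\left(- \frac{4}{7} \right)} = -742 + - 36 \frac{\left(-4\right)^{\frac{3}{2}}}{9} \left(- \frac{4}{7}\right) = -742 + - 36 \frac{\left(-8\right) i}{9} \left(\left(-4\right) \frac{1}{7}\right) = -742 + - 36 \left(- \frac{8 i}{9}\right) \left(- \frac{4}{7}\right) = -742 + 32 i \left(- \frac{4}{7}\right) = -742 - \frac{128 i}{7}$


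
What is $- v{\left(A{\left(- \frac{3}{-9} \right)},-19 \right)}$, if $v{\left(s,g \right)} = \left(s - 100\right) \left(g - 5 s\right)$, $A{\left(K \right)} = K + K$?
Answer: $- \frac{19966}{9} \approx -2218.4$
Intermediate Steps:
$A{\left(K \right)} = 2 K$
$v{\left(s,g \right)} = \left(-100 + s\right) \left(g - 5 s\right)$
$- v{\left(A{\left(- \frac{3}{-9} \right)},-19 \right)} = - (\left(-100\right) \left(-19\right) - 5 \left(2 \left(- \frac{3}{-9}\right)\right)^{2} + 500 \cdot 2 \left(- \frac{3}{-9}\right) - 19 \cdot 2 \left(- \frac{3}{-9}\right)) = - (1900 - 5 \left(2 \left(\left(-3\right) \left(- \frac{1}{9}\right)\right)\right)^{2} + 500 \cdot 2 \left(\left(-3\right) \left(- \frac{1}{9}\right)\right) - 19 \cdot 2 \left(\left(-3\right) \left(- \frac{1}{9}\right)\right)) = - (1900 - 5 \left(2 \cdot \frac{1}{3}\right)^{2} + 500 \cdot 2 \cdot \frac{1}{3} - 19 \cdot 2 \cdot \frac{1}{3}) = - (1900 - 5 \left(\frac{2}{3}\right)^{2} + 500 \cdot \frac{2}{3} - \frac{38}{3}) = - (1900 - \frac{20}{9} + \frac{1000}{3} - \frac{38}{3}) = \left(-1\right) \frac{19966}{9} = - \frac{19966}{9}$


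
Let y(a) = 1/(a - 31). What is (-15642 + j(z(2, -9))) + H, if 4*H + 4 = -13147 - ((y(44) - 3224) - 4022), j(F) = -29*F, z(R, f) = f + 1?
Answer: -439043/26 ≈ -16886.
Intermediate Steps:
z(R, f) = 1 + f
y(a) = 1/(-31 + a)
H = -38383/26 (H = -1 + (-13147 - ((1/(-31 + 44) - 3224) - 4022))/4 = -1 + (-13147 - ((1/13 - 3224) - 4022))/4 = -1 + (-13147 - (-41911/13 - 4022))/4 = -1 + (-13147 - 1*(-94197/13))/4 = -1 + (-13147 + 94197/13)/4 = -1 + (1/4)*(-76714/13) = -1 - 38357/26 = -38383/26 ≈ -1476.3)
(-15642 + j(z(2, -9))) + H = (-15642 - 29*(1 - 9)) - 38383/26 = (-15642 - 29*(-8)) - 38383/26 = (-15642 + 232) - 38383/26 = -15410 - 38383/26 = -439043/26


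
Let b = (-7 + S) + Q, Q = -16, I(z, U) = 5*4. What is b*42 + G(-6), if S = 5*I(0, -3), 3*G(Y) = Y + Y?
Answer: 3230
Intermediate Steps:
I(z, U) = 20
G(Y) = 2*Y/3 (G(Y) = (Y + Y)/3 = (2*Y)/3 = 2*Y/3)
S = 100 (S = 5*20 = 100)
b = 77 (b = (-7 + 100) - 16 = 93 - 16 = 77)
b*42 + G(-6) = 77*42 + (⅔)*(-6) = 3234 - 4 = 3230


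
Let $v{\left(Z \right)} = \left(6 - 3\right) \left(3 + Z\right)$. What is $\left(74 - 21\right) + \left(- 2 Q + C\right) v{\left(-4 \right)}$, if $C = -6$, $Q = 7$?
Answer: $113$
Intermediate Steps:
$v{\left(Z \right)} = 9 + 3 Z$ ($v{\left(Z \right)} = 3 \left(3 + Z\right) = 9 + 3 Z$)
$\left(74 - 21\right) + \left(- 2 Q + C\right) v{\left(-4 \right)} = \left(74 - 21\right) + \left(\left(-2\right) 7 - 6\right) \left(9 + 3 \left(-4\right)\right) = \left(74 - 21\right) + \left(-14 - 6\right) \left(9 - 12\right) = 53 - -60 = 53 + 60 = 113$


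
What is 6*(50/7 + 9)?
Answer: 678/7 ≈ 96.857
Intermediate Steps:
6*(50/7 + 9) = 6*(113/7) = 678/7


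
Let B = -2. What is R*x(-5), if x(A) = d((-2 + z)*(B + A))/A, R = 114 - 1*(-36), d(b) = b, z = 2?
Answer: 0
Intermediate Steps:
R = 150 (R = 114 + 36 = 150)
x(A) = 0 (x(A) = ((-2 + 2)*(-2 + A))/A = (0*(-2 + A))/A = 0/A = 0)
R*x(-5) = 150*0 = 0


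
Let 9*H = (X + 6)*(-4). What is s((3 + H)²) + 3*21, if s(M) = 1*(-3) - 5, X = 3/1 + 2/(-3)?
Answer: 55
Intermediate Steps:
X = 7/3 (X = 3*1 + 2*(-⅓) = 3 - ⅔ = 7/3 ≈ 2.3333)
H = -100/27 (H = ((7/3 + 6)*(-4))/9 = ((25/3)*(-4))/9 = (⅑)*(-100/3) = -100/27 ≈ -3.7037)
s(M) = -8 (s(M) = -3 - 5 = -8)
s((3 + H)²) + 3*21 = -8 + 3*21 = -8 + 63 = 55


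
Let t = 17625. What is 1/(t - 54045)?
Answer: -1/36420 ≈ -2.7457e-5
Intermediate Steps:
1/(t - 54045) = 1/(17625 - 54045) = 1/(-36420) = -1/36420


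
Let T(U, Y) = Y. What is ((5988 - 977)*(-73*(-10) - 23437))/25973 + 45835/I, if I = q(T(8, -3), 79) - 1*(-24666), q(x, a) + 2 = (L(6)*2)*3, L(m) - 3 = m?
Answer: -2811341645431/642000614 ≈ -4379.0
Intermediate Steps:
L(m) = 3 + m
q(x, a) = 52 (q(x, a) = -2 + ((3 + 6)*2)*3 = -2 + (9*2)*3 = -2 + 18*3 = -2 + 54 = 52)
I = 24718 (I = 52 - 1*(-24666) = 52 + 24666 = 24718)
((5988 - 977)*(-73*(-10) - 23437))/25973 + 45835/I = ((5988 - 977)*(-73*(-10) - 23437))/25973 + 45835/24718 = (5011*(730 - 23437))*(1/25973) + 45835*(1/24718) = (5011*(-22707))*(1/25973) + 45835/24718 = -113784777*1/25973 + 45835/24718 = -113784777/25973 + 45835/24718 = -2811341645431/642000614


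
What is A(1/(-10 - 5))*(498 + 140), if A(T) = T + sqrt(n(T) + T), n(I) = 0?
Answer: -638/15 + 638*I*sqrt(15)/15 ≈ -42.533 + 164.73*I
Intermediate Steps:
A(T) = T + sqrt(T) (A(T) = T + sqrt(0 + T) = T + sqrt(T))
A(1/(-10 - 5))*(498 + 140) = (1/(-10 - 5) + sqrt(1/(-10 - 5)))*(498 + 140) = (1/(-15) + sqrt(1/(-15)))*638 = (-1/15 + sqrt(-1/15))*638 = (-1/15 + I*sqrt(15)/15)*638 = -638/15 + 638*I*sqrt(15)/15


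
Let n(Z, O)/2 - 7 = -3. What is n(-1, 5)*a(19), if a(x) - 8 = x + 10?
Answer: 296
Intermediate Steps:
a(x) = 18 + x (a(x) = 8 + (x + 10) = 8 + (10 + x) = 18 + x)
n(Z, O) = 8 (n(Z, O) = 14 + 2*(-3) = 14 - 6 = 8)
n(-1, 5)*a(19) = 8*(18 + 19) = 8*37 = 296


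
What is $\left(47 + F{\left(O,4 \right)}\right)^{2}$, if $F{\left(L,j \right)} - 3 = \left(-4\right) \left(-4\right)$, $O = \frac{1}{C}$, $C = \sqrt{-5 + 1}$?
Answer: $4356$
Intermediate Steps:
$C = 2 i$ ($C = \sqrt{-4} = 2 i \approx 2.0 i$)
$O = - \frac{i}{2}$ ($O = \frac{1}{2 i} = - \frac{i}{2} \approx - 0.5 i$)
$F{\left(L,j \right)} = 19$ ($F{\left(L,j \right)} = 3 - -16 = 3 + 16 = 19$)
$\left(47 + F{\left(O,4 \right)}\right)^{2} = \left(47 + 19\right)^{2} = 66^{2} = 4356$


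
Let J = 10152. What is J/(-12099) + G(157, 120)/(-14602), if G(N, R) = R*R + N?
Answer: -108121549/58889866 ≈ -1.8360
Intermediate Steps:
G(N, R) = N + R² (G(N, R) = R² + N = N + R²)
J/(-12099) + G(157, 120)/(-14602) = 10152/(-12099) + (157 + 120²)/(-14602) = 10152*(-1/12099) + (157 + 14400)*(-1/14602) = -3384/4033 + 14557*(-1/14602) = -3384/4033 - 14557/14602 = -108121549/58889866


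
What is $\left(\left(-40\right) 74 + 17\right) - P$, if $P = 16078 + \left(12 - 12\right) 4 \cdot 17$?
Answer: $-19021$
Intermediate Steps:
$P = 16078$ ($P = 16078 + \left(12 - 12\right) 4 \cdot 17 = 16078 + 0 \cdot 4 \cdot 17 = 16078 + 0 \cdot 17 = 16078 + 0 = 16078$)
$\left(\left(-40\right) 74 + 17\right) - P = \left(\left(-40\right) 74 + 17\right) - 16078 = \left(-2960 + 17\right) - 16078 = -2943 - 16078 = -19021$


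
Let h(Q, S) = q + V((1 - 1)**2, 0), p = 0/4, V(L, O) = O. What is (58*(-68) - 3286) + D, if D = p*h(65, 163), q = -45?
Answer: -7230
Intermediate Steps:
p = 0 (p = 0*(1/4) = 0)
h(Q, S) = -45 (h(Q, S) = -45 + 0 = -45)
D = 0 (D = 0*(-45) = 0)
(58*(-68) - 3286) + D = (58*(-68) - 3286) + 0 = (-3944 - 3286) + 0 = -7230 + 0 = -7230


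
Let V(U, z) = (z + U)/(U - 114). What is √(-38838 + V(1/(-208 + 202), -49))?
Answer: I*√728942339/137 ≈ 197.07*I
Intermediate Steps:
V(U, z) = (U + z)/(-114 + U)
√(-38838 + V(1/(-208 + 202), -49)) = √(-38838 + (1/(-208 + 202) - 49)/(-114 + 1/(-208 + 202))) = √(-38838 + (1/(-6) - 49)/(-114 + 1/(-6))) = √(-38838 + (-⅙ - 49)/(-114 - ⅙)) = √(-38838 - 295/6/(-685/6)) = √(-38838 - 6/685*(-295/6)) = √(-38838 + 59/137) = √(-5320747/137) = I*√728942339/137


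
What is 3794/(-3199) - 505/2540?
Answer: -321493/232156 ≈ -1.3848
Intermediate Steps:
3794/(-3199) - 505/2540 = 3794*(-1/3199) - 505*1/2540 = -542/457 - 101/508 = -321493/232156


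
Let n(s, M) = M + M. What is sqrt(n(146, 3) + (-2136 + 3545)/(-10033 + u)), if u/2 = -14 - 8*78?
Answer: sqrt(751426505)/11309 ≈ 2.4239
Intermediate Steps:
u = -1276 (u = 2*(-14 - 8*78) = 2*(-14 - 624) = 2*(-638) = -1276)
n(s, M) = 2*M
sqrt(n(146, 3) + (-2136 + 3545)/(-10033 + u)) = sqrt(2*3 + (-2136 + 3545)/(-10033 - 1276)) = sqrt(6 + 1409/(-11309)) = sqrt(6 + 1409*(-1/11309)) = sqrt(6 - 1409/11309) = sqrt(66445/11309) = sqrt(751426505)/11309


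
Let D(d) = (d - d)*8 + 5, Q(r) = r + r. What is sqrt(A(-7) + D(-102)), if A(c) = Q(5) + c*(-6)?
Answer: sqrt(57) ≈ 7.5498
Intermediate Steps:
Q(r) = 2*r
A(c) = 10 - 6*c (A(c) = 2*5 + c*(-6) = 10 - 6*c)
D(d) = 5 (D(d) = 0*8 + 5 = 0 + 5 = 5)
sqrt(A(-7) + D(-102)) = sqrt((10 - 6*(-7)) + 5) = sqrt((10 + 42) + 5) = sqrt(52 + 5) = sqrt(57)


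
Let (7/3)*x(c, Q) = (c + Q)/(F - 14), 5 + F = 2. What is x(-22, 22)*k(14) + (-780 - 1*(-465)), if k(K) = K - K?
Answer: -315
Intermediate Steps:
F = -3 (F = -5 + 2 = -3)
k(K) = 0
x(c, Q) = -3*Q/119 - 3*c/119 (x(c, Q) = 3*((c + Q)/(-3 - 14))/7 = 3*((Q + c)/(-17))/7 = 3*((Q + c)*(-1/17))/7 = 3*(-Q/17 - c/17)/7 = -3*Q/119 - 3*c/119)
x(-22, 22)*k(14) + (-780 - 1*(-465)) = (-3/119*22 - 3/119*(-22))*0 + (-780 - 1*(-465)) = (-66/119 + 66/119)*0 + (-780 + 465) = 0*0 - 315 = 0 - 315 = -315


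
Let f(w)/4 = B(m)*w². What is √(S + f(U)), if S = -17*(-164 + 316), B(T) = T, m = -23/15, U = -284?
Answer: 2*I*√27971670/15 ≈ 705.18*I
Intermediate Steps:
m = -23/15 (m = -23*1/15 = -23/15 ≈ -1.5333)
S = -2584 (S = -17*152 = -2584)
f(w) = -92*w²/15 (f(w) = 4*(-23*w²/15) = -92*w²/15)
√(S + f(U)) = √(-2584 - 92/15*(-284)²) = √(-2584 - 92/15*80656) = √(-2584 - 7420352/15) = √(-7459112/15) = 2*I*√27971670/15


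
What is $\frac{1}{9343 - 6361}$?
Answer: $\frac{1}{2982} \approx 0.00033535$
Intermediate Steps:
$\frac{1}{9343 - 6361} = \frac{1}{2982}$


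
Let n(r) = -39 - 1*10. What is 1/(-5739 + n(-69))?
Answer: -1/5788 ≈ -0.00017277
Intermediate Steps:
n(r) = -49 (n(r) = -39 - 10 = -49)
1/(-5739 + n(-69)) = 1/(-5739 - 49) = 1/(-5788) = -1/5788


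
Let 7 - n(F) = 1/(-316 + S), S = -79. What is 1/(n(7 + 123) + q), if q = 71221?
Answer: 395/28135061 ≈ 1.4039e-5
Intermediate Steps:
n(F) = 2766/395 (n(F) = 7 - 1/(-316 - 79) = 7 - 1/(-395) = 7 - 1*(-1/395) = 7 + 1/395 = 2766/395)
1/(n(7 + 123) + q) = 1/(2766/395 + 71221) = 1/(28135061/395) = 395/28135061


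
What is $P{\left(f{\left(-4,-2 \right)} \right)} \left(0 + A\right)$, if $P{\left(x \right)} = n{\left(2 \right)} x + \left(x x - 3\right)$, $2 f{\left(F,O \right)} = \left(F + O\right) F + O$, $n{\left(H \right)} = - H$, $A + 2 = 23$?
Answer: $2016$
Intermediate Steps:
$A = 21$ ($A = -2 + 23 = 21$)
$f{\left(F,O \right)} = \frac{O}{2} + \frac{F \left(F + O\right)}{2}$ ($f{\left(F,O \right)} = \frac{\left(F + O\right) F + O}{2} = \frac{F \left(F + O\right) + O}{2} = \frac{O + F \left(F + O\right)}{2} = \frac{O}{2} + \frac{F \left(F + O\right)}{2}$)
$P{\left(x \right)} = -3 + x^{2} - 2 x$ ($P{\left(x \right)} = \left(-1\right) 2 x + \left(x x - 3\right) = - 2 x + \left(x^{2} - 3\right) = - 2 x + \left(-3 + x^{2}\right) = -3 + x^{2} - 2 x$)
$P{\left(f{\left(-4,-2 \right)} \right)} \left(0 + A\right) = \left(-3 + \left(\frac{1}{2} \left(-2\right) + \frac{\left(-4\right)^{2}}{2} + \frac{1}{2} \left(-4\right) \left(-2\right)\right)^{2} - 2 \left(\frac{1}{2} \left(-2\right) + \frac{\left(-4\right)^{2}}{2} + \frac{1}{2} \left(-4\right) \left(-2\right)\right)\right) \left(0 + 21\right) = \left(-3 + \left(-1 + \frac{1}{2} \cdot 16 + 4\right)^{2} - 2 \left(-1 + \frac{1}{2} \cdot 16 + 4\right)\right) 21 = \left(-3 + \left(-1 + 8 + 4\right)^{2} - 2 \left(-1 + 8 + 4\right)\right) 21 = \left(-3 + 11^{2} - 22\right) 21 = \left(-3 + 121 - 22\right) 21 = 96 \cdot 21 = 2016$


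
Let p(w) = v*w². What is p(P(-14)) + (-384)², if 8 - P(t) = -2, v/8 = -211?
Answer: -21344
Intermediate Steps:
v = -1688 (v = 8*(-211) = -1688)
P(t) = 10 (P(t) = 8 - 1*(-2) = 8 + 2 = 10)
p(w) = -1688*w²
p(P(-14)) + (-384)² = -1688*10² + (-384)² = -1688*100 + 147456 = -168800 + 147456 = -21344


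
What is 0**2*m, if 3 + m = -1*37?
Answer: 0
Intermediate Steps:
m = -40 (m = -3 - 1*37 = -3 - 37 = -40)
0**2*m = 0**2*(-40) = 0*(-40) = 0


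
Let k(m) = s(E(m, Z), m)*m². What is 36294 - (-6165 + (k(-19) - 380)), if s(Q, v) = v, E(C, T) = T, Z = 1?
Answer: 49698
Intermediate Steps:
k(m) = m³ (k(m) = m*m² = m³)
36294 - (-6165 + (k(-19) - 380)) = 36294 - (-6165 + ((-19)³ - 380)) = 36294 - (-6165 + (-6859 - 380)) = 36294 - (-6165 - 7239) = 36294 - 1*(-13404) = 36294 + 13404 = 49698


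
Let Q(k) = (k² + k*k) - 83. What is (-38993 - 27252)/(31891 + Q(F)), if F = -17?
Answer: -66245/32386 ≈ -2.0455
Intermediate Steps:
Q(k) = -83 + 2*k² (Q(k) = (k² + k²) - 83 = 2*k² - 83 = -83 + 2*k²)
(-38993 - 27252)/(31891 + Q(F)) = (-38993 - 27252)/(31891 + (-83 + 2*(-17)²)) = -66245/(31891 + (-83 + 2*289)) = -66245/(31891 + (-83 + 578)) = -66245/(31891 + 495) = -66245/32386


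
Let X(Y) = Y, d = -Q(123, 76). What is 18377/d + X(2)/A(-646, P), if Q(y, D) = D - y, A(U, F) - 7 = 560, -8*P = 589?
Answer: 221699/567 ≈ 391.00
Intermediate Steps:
P = -589/8 (P = -⅛*589 = -589/8 ≈ -73.625)
A(U, F) = 567 (A(U, F) = 7 + 560 = 567)
d = 47 (d = -(76 - 1*123) = -(76 - 123) = -1*(-47) = 47)
18377/d + X(2)/A(-646, P) = 18377/47 + 2/567 = 18377*(1/47) + 2*(1/567) = 391 + 2/567 = 221699/567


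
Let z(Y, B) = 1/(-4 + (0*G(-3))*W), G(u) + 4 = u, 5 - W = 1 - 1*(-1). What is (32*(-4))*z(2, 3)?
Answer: 32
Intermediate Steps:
W = 3 (W = 5 - (1 - 1*(-1)) = 5 - (1 + 1) = 5 - 1*2 = 5 - 2 = 3)
G(u) = -4 + u
z(Y, B) = -¼ (z(Y, B) = 1/(-4 + (0*(-4 - 3))*3) = 1/(-4 + (0*(-7))*3) = 1/(-4 + 0*3) = 1/(-4 + 0) = 1/(-4) = -¼)
(32*(-4))*z(2, 3) = (32*(-4))*(-¼) = -128*(-¼) = 32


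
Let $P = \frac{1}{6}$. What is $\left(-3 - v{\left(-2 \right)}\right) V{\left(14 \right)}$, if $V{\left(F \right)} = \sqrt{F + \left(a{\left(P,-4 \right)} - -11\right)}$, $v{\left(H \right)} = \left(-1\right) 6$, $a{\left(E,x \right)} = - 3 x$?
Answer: $3 \sqrt{37} \approx 18.248$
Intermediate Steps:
$P = \frac{1}{6} \approx 0.16667$
$v{\left(H \right)} = -6$
$V{\left(F \right)} = \sqrt{23 + F}$ ($V{\left(F \right)} = \sqrt{F - -23} = \sqrt{F + \left(12 + 11\right)} = \sqrt{F + 23} = \sqrt{23 + F}$)
$\left(-3 - v{\left(-2 \right)}\right) V{\left(14 \right)} = \left(-3 - -6\right) \sqrt{23 + 14} = \left(-3 + 6\right) \sqrt{37} = 3 \sqrt{37}$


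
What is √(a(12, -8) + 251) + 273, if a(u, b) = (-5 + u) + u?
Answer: 273 + 3*√30 ≈ 289.43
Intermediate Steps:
a(u, b) = -5 + 2*u
√(a(12, -8) + 251) + 273 = √((-5 + 2*12) + 251) + 273 = √((-5 + 24) + 251) + 273 = √(19 + 251) + 273 = √270 + 273 = 3*√30 + 273 = 273 + 3*√30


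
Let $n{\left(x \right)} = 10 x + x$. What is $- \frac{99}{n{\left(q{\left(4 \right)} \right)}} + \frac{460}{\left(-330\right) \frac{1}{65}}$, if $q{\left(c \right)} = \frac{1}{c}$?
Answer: $- \frac{4178}{33} \approx -126.61$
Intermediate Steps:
$n{\left(x \right)} = 11 x$
$- \frac{99}{n{\left(q{\left(4 \right)} \right)}} + \frac{460}{\left(-330\right) \frac{1}{65}} = - \frac{99}{11 \cdot \frac{1}{4}} + \frac{460}{\left(-330\right) \frac{1}{65}} = - \frac{99}{\frac{11}{4}} + \frac{460}{- \frac{66}{13}} = \left(-99\right) \frac{4}{11} + 460 \left(- \frac{13}{66}\right) = -36 - \frac{2990}{33} = - \frac{4178}{33}$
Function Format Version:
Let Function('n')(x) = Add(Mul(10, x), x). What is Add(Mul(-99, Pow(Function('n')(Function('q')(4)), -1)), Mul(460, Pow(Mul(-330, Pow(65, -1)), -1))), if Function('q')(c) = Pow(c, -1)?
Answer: Rational(-4178, 33) ≈ -126.61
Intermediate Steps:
Function('n')(x) = Mul(11, x)
Add(Mul(-99, Pow(Function('n')(Function('q')(4)), -1)), Mul(460, Pow(Mul(-330, Pow(65, -1)), -1))) = Add(Mul(-99, Pow(Mul(11, Pow(4, -1)), -1)), Mul(460, Pow(Mul(-330, Pow(65, -1)), -1))) = Add(Mul(-99, Pow(Mul(11, Rational(1, 4)), -1)), Mul(460, Pow(Mul(-330, Rational(1, 65)), -1))) = Add(Mul(-99, Pow(Rational(11, 4), -1)), Mul(460, Pow(Rational(-66, 13), -1))) = Add(Mul(-99, Rational(4, 11)), Mul(460, Rational(-13, 66))) = Add(-36, Rational(-2990, 33)) = Rational(-4178, 33)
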